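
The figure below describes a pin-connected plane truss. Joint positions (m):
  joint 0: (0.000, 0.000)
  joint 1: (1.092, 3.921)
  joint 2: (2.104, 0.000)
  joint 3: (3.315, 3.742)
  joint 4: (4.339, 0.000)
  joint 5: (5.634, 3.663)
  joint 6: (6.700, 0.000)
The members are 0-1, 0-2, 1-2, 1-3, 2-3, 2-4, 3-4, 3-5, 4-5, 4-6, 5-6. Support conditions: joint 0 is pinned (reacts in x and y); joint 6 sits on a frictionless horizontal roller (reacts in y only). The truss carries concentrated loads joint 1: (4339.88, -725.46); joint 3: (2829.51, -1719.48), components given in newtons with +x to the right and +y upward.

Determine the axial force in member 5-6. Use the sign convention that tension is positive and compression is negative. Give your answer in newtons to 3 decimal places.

N=7 nodes, M=11 members, R=3 reactions → 2N=14, M+R=14
member 0 (0-1): L=4.0702, (cx,cy)=(0.2683,0.9633)
member 1 (0-2): L=2.1040, (cx,cy)=(1.0000,0.0000)
member 2 (1-2): L=4.0495, (cx,cy)=(0.2499,-0.9683)
member 3 (1-3): L=2.2302, (cx,cy)=(0.9968,-0.0803)
member 4 (2-3): L=3.9331, (cx,cy)=(0.3079,0.9514)
member 5 (2-4): L=2.2350, (cx,cy)=(1.0000,0.0000)
member 6 (3-4): L=3.8796, (cx,cy)=(0.2639,-0.9645)
member 7 (3-5): L=2.3203, (cx,cy)=(0.9994,-0.0340)
member 8 (4-5): L=3.8852, (cx,cy)=(0.3333,0.9428)
member 9 (4-6): L=2.3610, (cx,cy)=(1.0000,0.0000)
member 10 (5-6): L=3.8150, (cx,cy)=(0.2794,-0.9602)
solve A·x = −loads:
  F[0-1] = +2744.7896 N (tension)
  F[0-2] = +6432.9902 N (tension)
  F[1-2] = -3247.8753 N (compression)
  F[1-3] = -2800.8467 N (compression)
  F[2-3] = +3305.4012 N (tension)
  F[2-4] = +4603.5825 N (tension)
  F[3-4] = -5161.7342 N (compression)
  F[3-5] = -3243.0430 N (compression)
  F[4-5] = +5280.6639 N (tension)
  F[4-6] = +1481.0214 N (tension)
  F[5-6] = -5300.2236 N (compression)
  Rx@0 = -7169.3900 N
  Ry@0 = -2644.1607 N
  Ry@6 = +5089.1007 N

-5300.224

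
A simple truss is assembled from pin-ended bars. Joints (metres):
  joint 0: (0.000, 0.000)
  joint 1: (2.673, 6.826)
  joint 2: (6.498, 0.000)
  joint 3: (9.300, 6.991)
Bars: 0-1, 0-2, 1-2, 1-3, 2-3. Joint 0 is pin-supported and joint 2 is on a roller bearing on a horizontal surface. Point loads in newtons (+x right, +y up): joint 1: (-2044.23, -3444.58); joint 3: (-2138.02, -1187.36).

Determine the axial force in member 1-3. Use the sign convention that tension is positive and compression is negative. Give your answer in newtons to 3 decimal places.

N=4 nodes, M=5 members, R=3 reactions → 2N=8, M+R=8
member 0 (0-1): L=7.3307, (cx,cy)=(0.3646,0.9312)
member 1 (0-2): L=6.4980, (cx,cy)=(1.0000,0.0000)
member 2 (1-2): L=7.8246, (cx,cy)=(0.4888,-0.8724)
member 3 (1-3): L=6.6291, (cx,cy)=(0.9997,0.0249)
member 4 (2-3): L=7.5316, (cx,cy)=(0.3720,0.9282)
solve A·x = −loads:
  F[0-1] = -6404.1873 N (compression)
  F[0-2] = -1847.0861 N (compression)
  F[1-2] = +2839.2578 N (tension)
  F[1-3] = -1679.3991 N (compression)
  F[2-3] = -1234.1459 N (compression)
  Rx@0 = +4182.2500 N
  Ry@0 = +5963.2729 N
  Ry@2 = -1331.3329 N

-1679.399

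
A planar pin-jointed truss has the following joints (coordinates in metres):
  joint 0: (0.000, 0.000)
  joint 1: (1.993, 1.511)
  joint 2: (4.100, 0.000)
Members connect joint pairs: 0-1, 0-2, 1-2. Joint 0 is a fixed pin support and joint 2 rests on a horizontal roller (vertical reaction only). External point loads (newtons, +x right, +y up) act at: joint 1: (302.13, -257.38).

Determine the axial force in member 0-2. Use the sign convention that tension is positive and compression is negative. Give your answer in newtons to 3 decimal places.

N=3 nodes, M=3 members, R=3 reactions → 2N=6, M+R=6
member 0 (0-1): L=2.5010, (cx,cy)=(0.7969,0.6042)
member 1 (0-2): L=4.1000, (cx,cy)=(1.0000,0.0000)
member 2 (1-2): L=2.5928, (cx,cy)=(0.8126,-0.5828)
solve A·x = −loads:
  F[0-1] = -34.6309 N (compression)
  F[0-2] = +329.7263 N (tension)
  F[1-2] = -405.7483 N (compression)
  Rx@0 = -302.1300 N
  Ry@0 = +20.9223 N
  Ry@2 = +236.4577 N

329.726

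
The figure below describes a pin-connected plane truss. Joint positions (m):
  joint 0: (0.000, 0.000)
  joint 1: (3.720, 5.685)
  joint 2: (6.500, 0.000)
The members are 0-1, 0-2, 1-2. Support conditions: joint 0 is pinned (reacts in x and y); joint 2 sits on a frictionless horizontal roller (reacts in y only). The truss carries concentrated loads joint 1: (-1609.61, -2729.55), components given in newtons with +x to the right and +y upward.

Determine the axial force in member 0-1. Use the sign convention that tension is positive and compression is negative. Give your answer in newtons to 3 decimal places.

N=3 nodes, M=3 members, R=3 reactions → 2N=6, M+R=6
member 0 (0-1): L=6.7939, (cx,cy)=(0.5475,0.8368)
member 1 (0-2): L=6.5000, (cx,cy)=(1.0000,0.0000)
member 2 (1-2): L=6.3283, (cx,cy)=(0.4393,-0.8983)
solve A·x = −loads:
  F[0-1] = -3077.5261 N (compression)
  F[0-2] = +75.4795 N (tension)
  F[1-2] = -171.8195 N (compression)
  Rx@0 = +1609.6100 N
  Ry@0 = +2575.1972 N
  Ry@2 = +154.3528 N

-3077.526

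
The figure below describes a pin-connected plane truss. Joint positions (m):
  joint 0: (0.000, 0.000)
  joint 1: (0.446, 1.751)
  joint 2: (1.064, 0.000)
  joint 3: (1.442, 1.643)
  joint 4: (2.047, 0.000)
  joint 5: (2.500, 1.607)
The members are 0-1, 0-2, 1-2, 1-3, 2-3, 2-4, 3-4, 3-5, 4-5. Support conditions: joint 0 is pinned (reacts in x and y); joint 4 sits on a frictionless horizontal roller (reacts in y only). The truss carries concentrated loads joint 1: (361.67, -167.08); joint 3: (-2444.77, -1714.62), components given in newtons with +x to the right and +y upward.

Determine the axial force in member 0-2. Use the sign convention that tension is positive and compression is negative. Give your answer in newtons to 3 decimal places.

-1499.725

N=6 nodes, M=9 members, R=3 reactions → 2N=12, M+R=12
member 0 (0-1): L=1.8069, (cx,cy)=(0.2468,0.9691)
member 1 (0-2): L=1.0640, (cx,cy)=(1.0000,0.0000)
member 2 (1-2): L=1.8569, (cx,cy)=(0.3328,-0.9430)
member 3 (1-3): L=1.0018, (cx,cy)=(0.9942,-0.1078)
member 4 (2-3): L=1.6859, (cx,cy)=(0.2242,0.9745)
member 5 (2-4): L=0.9830, (cx,cy)=(1.0000,0.0000)
member 6 (3-4): L=1.7508, (cx,cy)=(0.3455,-0.9384)
member 7 (3-5): L=1.0586, (cx,cy)=(0.9994,-0.0340)
member 8 (4-5): L=1.6696, (cx,cy)=(0.2713,0.9625)
solve A·x = −loads:
  F[0-1] = -2363.4624 N (compression)
  F[0-2] = -1499.7254 N (compression)
  F[1-2] = +2454.2121 N (tension)
  F[1-3] = -1772.1833 N (compression)
  F[2-3] = -2374.7574 N (compression)
  F[2-4] = -150.4707 N (compression)
  F[3-4] = +435.4572 N (tension)
  F[3-5] = +0.0000 N (tension)
  F[4-5] = -0.0000 N (compression)
  Rx@0 = +2083.1000 N
  Ry@0 = +2290.3337 N
  Ry@4 = -408.6337 N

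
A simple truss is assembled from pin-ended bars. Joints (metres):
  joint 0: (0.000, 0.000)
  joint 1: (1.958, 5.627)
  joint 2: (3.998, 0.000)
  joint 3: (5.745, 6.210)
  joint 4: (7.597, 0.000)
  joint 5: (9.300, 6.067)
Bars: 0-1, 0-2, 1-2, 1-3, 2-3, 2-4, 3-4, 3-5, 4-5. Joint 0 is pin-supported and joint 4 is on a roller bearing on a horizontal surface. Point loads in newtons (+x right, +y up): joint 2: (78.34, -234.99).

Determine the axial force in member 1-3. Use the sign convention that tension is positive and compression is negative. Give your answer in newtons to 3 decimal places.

N=6 nodes, M=9 members, R=3 reactions → 2N=12, M+R=12
member 0 (0-1): L=5.9579, (cx,cy)=(0.3286,0.9445)
member 1 (0-2): L=3.9980, (cx,cy)=(1.0000,0.0000)
member 2 (1-2): L=5.9854, (cx,cy)=(0.3408,-0.9401)
member 3 (1-3): L=3.8316, (cx,cy)=(0.9884,0.1522)
member 4 (2-3): L=6.4511, (cx,cy)=(0.2708,0.9626)
member 5 (2-4): L=3.5990, (cx,cy)=(1.0000,0.0000)
member 6 (3-4): L=6.4803, (cx,cy)=(0.2858,-0.9583)
member 7 (3-5): L=3.5579, (cx,cy)=(0.9992,-0.0402)
member 8 (4-5): L=6.3015, (cx,cy)=(0.2703,0.9628)
solve A·x = −loads:
  F[0-1] = -117.8711 N (compression)
  F[0-2] = +117.0769 N (tension)
  F[1-2] = +106.1467 N (tension)
  F[1-3] = -75.7975 N (compression)
  F[2-3] = +140.4470 N (tension)
  F[2-4] = +36.8807 N (tension)
  F[3-4] = -129.0482 N (compression)
  F[3-5] = +0.0000 N (tension)
  F[4-5] = -0.0000 N (compression)
  Rx@0 = -78.3400 N
  Ry@0 = +111.3241 N
  Ry@4 = +123.6659 N

-75.797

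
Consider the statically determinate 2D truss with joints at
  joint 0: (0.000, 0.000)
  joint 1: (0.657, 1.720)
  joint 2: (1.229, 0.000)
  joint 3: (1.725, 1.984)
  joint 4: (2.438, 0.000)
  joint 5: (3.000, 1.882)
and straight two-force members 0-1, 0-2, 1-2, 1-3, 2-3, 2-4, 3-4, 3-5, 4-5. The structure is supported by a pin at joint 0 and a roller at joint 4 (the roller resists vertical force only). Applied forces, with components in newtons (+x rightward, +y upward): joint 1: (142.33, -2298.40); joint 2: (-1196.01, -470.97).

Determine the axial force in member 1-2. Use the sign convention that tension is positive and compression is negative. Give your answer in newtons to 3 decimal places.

-674.382

N=6 nodes, M=9 members, R=3 reactions → 2N=12, M+R=12
member 0 (0-1): L=1.8412, (cx,cy)=(0.3568,0.9342)
member 1 (0-2): L=1.2290, (cx,cy)=(1.0000,0.0000)
member 2 (1-2): L=1.8126, (cx,cy)=(0.3156,-0.9489)
member 3 (1-3): L=1.1001, (cx,cy)=(0.9708,0.2400)
member 4 (2-3): L=2.0451, (cx,cy)=(0.2425,0.9701)
member 5 (2-4): L=1.2090, (cx,cy)=(1.0000,0.0000)
member 6 (3-4): L=2.1082, (cx,cy)=(0.3382,-0.9411)
member 7 (3-5): L=1.2791, (cx,cy)=(0.9968,-0.0797)
member 8 (4-5): L=1.9641, (cx,cy)=(0.2861,0.9582)
solve A·x = −loads:
  F[0-1] = -1939.8629 N (compression)
  F[0-2] = -361.4771 N (compression)
  F[1-2] = -674.3825 N (compression)
  F[1-3] = -640.4339 N (compression)
  F[2-3] = +1145.0834 N (tension)
  F[2-4] = +343.9974 N (tension)
  F[3-4] = -1017.1458 N (compression)
  F[3-5] = +0.0000 N (tension)
  F[4-5] = -0.0000 N (compression)
  Rx@0 = +1053.6800 N
  Ry@0 = +1812.1598 N
  Ry@4 = +957.2102 N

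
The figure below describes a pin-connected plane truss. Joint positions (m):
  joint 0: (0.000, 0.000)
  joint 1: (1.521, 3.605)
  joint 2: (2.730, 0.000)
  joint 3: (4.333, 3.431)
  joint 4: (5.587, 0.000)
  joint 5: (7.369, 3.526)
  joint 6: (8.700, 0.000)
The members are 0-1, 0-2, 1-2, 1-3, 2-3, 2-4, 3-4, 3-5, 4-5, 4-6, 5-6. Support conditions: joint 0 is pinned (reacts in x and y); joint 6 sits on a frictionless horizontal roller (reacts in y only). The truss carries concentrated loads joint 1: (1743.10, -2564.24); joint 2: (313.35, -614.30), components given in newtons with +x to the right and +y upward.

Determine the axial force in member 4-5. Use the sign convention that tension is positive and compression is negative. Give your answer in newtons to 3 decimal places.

N=7 nodes, M=11 members, R=3 reactions → 2N=14, M+R=14
member 0 (0-1): L=3.9127, (cx,cy)=(0.3887,0.9214)
member 1 (0-2): L=2.7300, (cx,cy)=(1.0000,0.0000)
member 2 (1-2): L=3.8023, (cx,cy)=(0.3180,-0.9481)
member 3 (1-3): L=2.8174, (cx,cy)=(0.9981,-0.0618)
member 4 (2-3): L=3.7870, (cx,cy)=(0.4233,0.9060)
member 5 (2-4): L=2.8570, (cx,cy)=(1.0000,0.0000)
member 6 (3-4): L=3.6530, (cx,cy)=(0.3433,-0.9392)
member 7 (3-5): L=3.0375, (cx,cy)=(0.9995,0.0313)
member 8 (4-5): L=3.9507, (cx,cy)=(0.4511,0.8925)
member 9 (4-6): L=3.1130, (cx,cy)=(1.0000,0.0000)
member 10 (5-6): L=3.7689, (cx,cy)=(0.3532,-0.9356)
solve A·x = −loads:
  F[0-1] = -1970.1416 N (compression)
  F[0-2] = +2822.3051 N (tension)
  F[1-2] = -639.5747 N (compression)
  F[1-3] = -2310.0037 N (compression)
  F[2-3] = +1347.3406 N (tension)
  F[2-4] = +1735.2780 N (tension)
  F[3-4] = -1492.2997 N (compression)
  F[3-5] = -1223.5981 N (compression)
  F[4-5] = +1570.4472 N (tension)
  F[4-6] = +514.6386 N (tension)
  F[5-6] = -1457.2472 N (compression)
  Rx@0 = -2056.4500 N
  Ry@0 = +1815.1925 N
  Ry@6 = +1363.3475 N

1570.447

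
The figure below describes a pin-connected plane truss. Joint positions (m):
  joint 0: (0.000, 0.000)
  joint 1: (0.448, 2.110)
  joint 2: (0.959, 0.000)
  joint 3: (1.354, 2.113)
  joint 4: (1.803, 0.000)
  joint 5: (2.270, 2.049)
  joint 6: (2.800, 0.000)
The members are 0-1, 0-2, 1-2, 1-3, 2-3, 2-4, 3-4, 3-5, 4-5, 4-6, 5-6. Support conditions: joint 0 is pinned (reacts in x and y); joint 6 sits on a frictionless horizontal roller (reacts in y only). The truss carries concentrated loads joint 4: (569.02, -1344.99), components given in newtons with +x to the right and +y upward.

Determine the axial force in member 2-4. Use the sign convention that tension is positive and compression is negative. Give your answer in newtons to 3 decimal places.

875.905

N=7 nodes, M=11 members, R=3 reactions → 2N=14, M+R=14
member 0 (0-1): L=2.1570, (cx,cy)=(0.2077,0.9782)
member 1 (0-2): L=0.9590, (cx,cy)=(1.0000,0.0000)
member 2 (1-2): L=2.1710, (cx,cy)=(0.2354,-0.9719)
member 3 (1-3): L=0.9060, (cx,cy)=(1.0000,0.0033)
member 4 (2-3): L=2.1496, (cx,cy)=(0.1838,0.9830)
member 5 (2-4): L=0.8440, (cx,cy)=(1.0000,0.0000)
member 6 (3-4): L=2.1602, (cx,cy)=(0.2079,-0.9782)
member 7 (3-5): L=0.9182, (cx,cy)=(0.9976,-0.0697)
member 8 (4-5): L=2.1015, (cx,cy)=(0.2222,0.9750)
member 9 (4-6): L=0.9970, (cx,cy)=(1.0000,0.0000)
member 10 (5-6): L=2.1164, (cx,cy)=(0.2504,-0.9681)
solve A·x = −loads:
  F[0-1] = -489.5884 N (compression)
  F[0-2] = +670.7038 N (tension)
  F[1-2] = +492.0158 N (tension)
  F[1-3] = -217.4937 N (compression)
  F[2-3] = -486.4760 N (compression)
  F[2-4] = +875.9048 N (tension)
  F[3-4] = +519.2349 N (tension)
  F[3-5] = -415.8207 N (compression)
  F[4-5] = +858.5617 N (tension)
  F[4-6] = +224.0220 N (tension)
  F[5-6] = -894.5815 N (compression)
  Rx@0 = -569.0200 N
  Ry@0 = +478.9125 N
  Ry@6 = +866.0775 N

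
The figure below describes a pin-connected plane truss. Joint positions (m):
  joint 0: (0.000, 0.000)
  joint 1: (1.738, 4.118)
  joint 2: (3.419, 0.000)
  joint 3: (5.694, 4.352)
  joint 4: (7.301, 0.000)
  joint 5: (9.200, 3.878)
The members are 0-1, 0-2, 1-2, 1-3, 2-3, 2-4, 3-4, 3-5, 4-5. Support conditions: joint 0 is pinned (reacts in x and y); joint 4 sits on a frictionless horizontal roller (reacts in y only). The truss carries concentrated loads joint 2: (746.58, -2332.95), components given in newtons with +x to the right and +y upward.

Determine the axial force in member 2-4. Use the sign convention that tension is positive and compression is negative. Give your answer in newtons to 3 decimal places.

403.412

N=6 nodes, M=9 members, R=3 reactions → 2N=12, M+R=12
member 0 (0-1): L=4.4697, (cx,cy)=(0.3888,0.9213)
member 1 (0-2): L=3.4190, (cx,cy)=(1.0000,0.0000)
member 2 (1-2): L=4.4479, (cx,cy)=(0.3779,-0.9258)
member 3 (1-3): L=3.9629, (cx,cy)=(0.9983,0.0590)
member 4 (2-3): L=4.9108, (cx,cy)=(0.4633,0.8862)
member 5 (2-4): L=3.8820, (cx,cy)=(1.0000,0.0000)
member 6 (3-4): L=4.6392, (cx,cy)=(0.3464,-0.9381)
member 7 (3-5): L=3.5379, (cx,cy)=(0.9910,-0.1340)
member 8 (4-5): L=4.3180, (cx,cy)=(0.4398,0.8981)
solve A·x = −loads:
  F[0-1] = -1346.4011 N (compression)
  F[0-2] = +1270.1106 N (tension)
  F[1-2] = +1275.5706 N (tension)
  F[1-3] = -1007.3677 N (compression)
  F[2-3] = +1299.8885 N (tension)
  F[2-4] = +403.4123 N (tension)
  F[3-4] = -1164.6037 N (compression)
  F[3-5] = +0.0000 N (tension)
  F[4-5] = -0.0000 N (compression)
  Rx@0 = -746.5800 N
  Ry@0 = +1240.4481 N
  Ry@4 = +1092.5019 N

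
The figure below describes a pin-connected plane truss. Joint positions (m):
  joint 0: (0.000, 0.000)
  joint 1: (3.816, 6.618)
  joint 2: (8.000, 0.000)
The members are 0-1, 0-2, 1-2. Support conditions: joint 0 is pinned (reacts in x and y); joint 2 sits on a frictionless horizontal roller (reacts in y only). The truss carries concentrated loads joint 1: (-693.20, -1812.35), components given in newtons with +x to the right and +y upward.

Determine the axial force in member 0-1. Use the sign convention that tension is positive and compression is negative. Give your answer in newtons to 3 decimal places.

N=3 nodes, M=3 members, R=3 reactions → 2N=6, M+R=6
member 0 (0-1): L=7.6394, (cx,cy)=(0.4995,0.8663)
member 1 (0-2): L=8.0000, (cx,cy)=(1.0000,0.0000)
member 2 (1-2): L=7.8297, (cx,cy)=(0.5344,-0.8452)
solve A·x = −loads:
  F[0-1] = -1756.0926 N (compression)
  F[0-2] = +184.0007 N (tension)
  F[1-2] = -344.3273 N (compression)
  Rx@0 = +693.2000 N
  Ry@0 = +1521.3087 N
  Ry@2 = +291.0413 N

-1756.093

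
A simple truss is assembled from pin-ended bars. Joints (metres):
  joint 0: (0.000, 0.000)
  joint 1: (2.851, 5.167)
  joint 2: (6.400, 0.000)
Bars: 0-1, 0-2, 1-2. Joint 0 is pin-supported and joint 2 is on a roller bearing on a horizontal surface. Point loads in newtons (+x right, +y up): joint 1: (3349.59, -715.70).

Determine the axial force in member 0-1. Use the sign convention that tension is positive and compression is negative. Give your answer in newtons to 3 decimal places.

2635.332

N=3 nodes, M=3 members, R=3 reactions → 2N=6, M+R=6
member 0 (0-1): L=5.9014, (cx,cy)=(0.4831,0.8756)
member 1 (0-2): L=6.4000, (cx,cy)=(1.0000,0.0000)
member 2 (1-2): L=6.2684, (cx,cy)=(0.5662,-0.8243)
solve A·x = −loads:
  F[0-1] = +2635.3323 N (tension)
  F[0-2] = +2076.4381 N (tension)
  F[1-2] = -3667.5173 N (compression)
  Rx@0 = -3349.5900 N
  Ry@0 = -2307.3925 N
  Ry@2 = +3023.0925 N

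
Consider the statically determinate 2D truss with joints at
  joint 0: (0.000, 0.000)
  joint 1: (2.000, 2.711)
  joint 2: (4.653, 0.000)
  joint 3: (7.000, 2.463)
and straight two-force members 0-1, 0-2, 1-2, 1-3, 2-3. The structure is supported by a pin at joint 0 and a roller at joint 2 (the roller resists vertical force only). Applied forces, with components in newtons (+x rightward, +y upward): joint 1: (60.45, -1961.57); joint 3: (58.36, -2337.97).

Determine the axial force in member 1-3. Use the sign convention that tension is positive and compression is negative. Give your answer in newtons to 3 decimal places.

N=4 nodes, M=5 members, R=3 reactions → 2N=8, M+R=8
member 0 (0-1): L=3.3689, (cx,cy)=(0.5937,0.8047)
member 1 (0-2): L=4.6530, (cx,cy)=(1.0000,0.0000)
member 2 (1-2): L=3.7931, (cx,cy)=(0.6994,-0.7147)
member 3 (1-3): L=5.0061, (cx,cy)=(0.9988,-0.0495)
member 4 (2-3): L=3.4022, (cx,cy)=(0.6899,0.7239)
solve A·x = −loads:
  F[0-1] = +157.7830 N (tension)
  F[0-2] = +25.1398 N (tension)
  F[1-2] = -3073.7168 N (compression)
  F[1-3] = +2185.7231 N (tension)
  F[2-3] = -3079.9003 N (compression)
  Rx@0 = -118.8100 N
  Ry@0 = -126.9699 N
  Ry@2 = +4426.5099 N

2185.723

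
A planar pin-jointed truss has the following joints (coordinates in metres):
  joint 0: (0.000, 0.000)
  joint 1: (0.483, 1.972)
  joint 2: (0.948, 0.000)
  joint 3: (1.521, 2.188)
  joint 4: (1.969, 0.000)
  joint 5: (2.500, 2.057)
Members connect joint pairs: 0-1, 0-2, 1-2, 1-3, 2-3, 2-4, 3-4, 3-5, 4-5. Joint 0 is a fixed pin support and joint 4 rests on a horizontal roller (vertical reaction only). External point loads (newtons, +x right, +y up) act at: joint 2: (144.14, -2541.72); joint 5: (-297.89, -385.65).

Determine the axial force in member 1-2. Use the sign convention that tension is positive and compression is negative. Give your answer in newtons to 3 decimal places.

1417.581

N=6 nodes, M=9 members, R=3 reactions → 2N=12, M+R=12
member 0 (0-1): L=2.0303, (cx,cy)=(0.2379,0.9713)
member 1 (0-2): L=0.9480, (cx,cy)=(1.0000,0.0000)
member 2 (1-2): L=2.0261, (cx,cy)=(0.2295,-0.9733)
member 3 (1-3): L=1.0602, (cx,cy)=(0.9790,0.2037)
member 4 (2-3): L=2.2618, (cx,cy)=(0.2533,0.9674)
member 5 (2-4): L=1.0210, (cx,cy)=(1.0000,0.0000)
member 6 (3-4): L=2.2334, (cx,cy)=(0.2006,-0.9797)
member 7 (3-5): L=0.9877, (cx,cy)=(0.9912,-0.1326)
member 8 (4-5): L=2.1244, (cx,cy)=(0.2499,0.9683)
solve A·x = −loads:
  F[0-1] = -1570.2597 N (compression)
  F[0-2] = +219.8104 N (tension)
  F[1-2] = +1417.5807 N (tension)
  F[1-3] = -713.8768 N (compression)
  F[2-3] = +1201.1639 N (tension)
  F[2-4] = +96.7125 N (tension)
  F[3-4] = -1011.4462 N (compression)
  F[3-5] = -193.4237 N (compression)
  F[4-5] = -424.7865 N (compression)
  Rx@0 = +153.7500 N
  Ry@0 = +1525.1781 N
  Ry@4 = +1402.1919 N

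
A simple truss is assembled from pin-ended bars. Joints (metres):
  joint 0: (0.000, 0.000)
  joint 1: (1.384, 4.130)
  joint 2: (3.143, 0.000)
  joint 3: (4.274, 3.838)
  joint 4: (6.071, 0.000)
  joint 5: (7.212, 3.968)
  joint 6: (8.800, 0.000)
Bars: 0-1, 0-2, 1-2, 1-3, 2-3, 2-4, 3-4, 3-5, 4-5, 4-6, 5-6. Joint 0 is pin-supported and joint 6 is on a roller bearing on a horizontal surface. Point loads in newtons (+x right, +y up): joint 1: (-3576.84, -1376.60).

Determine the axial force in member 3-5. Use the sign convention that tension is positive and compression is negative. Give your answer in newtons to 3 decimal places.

N=7 nodes, M=11 members, R=3 reactions → 2N=14, M+R=14
member 0 (0-1): L=4.3557, (cx,cy)=(0.3177,0.9482)
member 1 (0-2): L=3.1430, (cx,cy)=(1.0000,0.0000)
member 2 (1-2): L=4.4890, (cx,cy)=(0.3918,-0.9200)
member 3 (1-3): L=2.9047, (cx,cy)=(0.9949,-0.1005)
member 4 (2-3): L=4.0012, (cx,cy)=(0.2827,0.9592)
member 5 (2-4): L=2.9280, (cx,cy)=(1.0000,0.0000)
member 6 (3-4): L=4.2379, (cx,cy)=(0.4240,-0.9056)
member 7 (3-5): L=2.9409, (cx,cy)=(0.9990,0.0442)
member 8 (4-5): L=4.1288, (cx,cy)=(0.2764,0.9611)
member 9 (4-6): L=2.7290, (cx,cy)=(1.0000,0.0000)
member 10 (5-6): L=4.2740, (cx,cy)=(0.3716,-0.9284)
solve A·x = −loads:
  F[0-1] = -2993.9288 N (compression)
  F[0-2] = -2625.5413 N (compression)
  F[1-2] = +1359.4306 N (tension)
  F[1-3] = +2103.5065 N (tension)
  F[2-3] = -1303.8920 N (compression)
  F[2-4] = -1724.2838 N (compression)
  F[3-4] = +1664.2752 N (tension)
  F[3-5] = +1019.5698 N (tension)
  F[4-5] = -1568.3200 N (compression)
  F[4-6] = -585.1646 N (compression)
  F[5-6] = +1574.9195 N (tension)
  Rx@0 = +3576.8400 N
  Ry@0 = +2838.7744 N
  Ry@6 = -1462.1744 N

1019.570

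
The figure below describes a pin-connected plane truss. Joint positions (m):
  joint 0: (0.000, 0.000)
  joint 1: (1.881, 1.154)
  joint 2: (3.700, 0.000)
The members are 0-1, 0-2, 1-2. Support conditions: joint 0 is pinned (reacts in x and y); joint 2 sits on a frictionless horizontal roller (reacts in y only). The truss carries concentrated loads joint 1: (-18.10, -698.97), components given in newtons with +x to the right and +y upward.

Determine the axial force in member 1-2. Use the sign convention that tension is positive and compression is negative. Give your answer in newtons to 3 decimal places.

-652.779

N=3 nodes, M=3 members, R=3 reactions → 2N=6, M+R=6
member 0 (0-1): L=2.2068, (cx,cy)=(0.8524,0.5229)
member 1 (0-2): L=3.7000, (cx,cy)=(1.0000,0.0000)
member 2 (1-2): L=2.1542, (cx,cy)=(0.8444,-0.5357)
solve A·x = −loads:
  F[0-1] = -667.9123 N (compression)
  F[0-2] = +551.2106 N (tension)
  F[1-2] = -652.7790 N (compression)
  Rx@0 = +18.1000 N
  Ry@0 = +349.2740 N
  Ry@2 = +349.6960 N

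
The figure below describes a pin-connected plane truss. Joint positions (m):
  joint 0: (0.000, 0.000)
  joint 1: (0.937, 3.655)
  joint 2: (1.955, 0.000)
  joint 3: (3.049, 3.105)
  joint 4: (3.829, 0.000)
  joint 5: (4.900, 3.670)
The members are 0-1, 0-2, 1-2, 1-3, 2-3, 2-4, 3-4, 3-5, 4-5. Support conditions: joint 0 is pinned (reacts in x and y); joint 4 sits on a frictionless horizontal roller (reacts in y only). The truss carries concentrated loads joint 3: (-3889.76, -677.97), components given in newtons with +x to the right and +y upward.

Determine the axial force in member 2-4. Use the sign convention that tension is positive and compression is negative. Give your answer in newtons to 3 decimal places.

N=6 nodes, M=9 members, R=3 reactions → 2N=12, M+R=12
member 0 (0-1): L=3.7732, (cx,cy)=(0.2483,0.9687)
member 1 (0-2): L=1.9550, (cx,cy)=(1.0000,0.0000)
member 2 (1-2): L=3.7941, (cx,cy)=(0.2683,-0.9633)
member 3 (1-3): L=2.1824, (cx,cy)=(0.9677,-0.2520)
member 4 (2-3): L=3.2921, (cx,cy)=(0.3323,0.9432)
member 5 (2-4): L=1.8740, (cx,cy)=(1.0000,0.0000)
member 6 (3-4): L=3.2015, (cx,cy)=(0.2436,-0.9699)
member 7 (3-5): L=1.9353, (cx,cy)=(0.9564,0.2919)
member 8 (4-5): L=3.8231, (cx,cy)=(0.2801,0.9600)
solve A·x = −loads:
  F[0-1] = -3398.8474 N (compression)
  F[0-2] = -3045.7218 N (compression)
  F[1-2] = +3930.9875 N (tension)
  F[1-3] = -1962.0889 N (compression)
  F[2-3] = -4015.0238 N (compression)
  F[2-4] = -656.7599 N (compression)
  F[3-4] = +2695.6393 N (tension)
  F[3-5] = -0.0000 N (compression)
  F[4-5] = +0.0000 N (tension)
  Rx@0 = +3889.7600 N
  Ry@0 = +3292.3796 N
  Ry@4 = -2614.4096 N

-656.760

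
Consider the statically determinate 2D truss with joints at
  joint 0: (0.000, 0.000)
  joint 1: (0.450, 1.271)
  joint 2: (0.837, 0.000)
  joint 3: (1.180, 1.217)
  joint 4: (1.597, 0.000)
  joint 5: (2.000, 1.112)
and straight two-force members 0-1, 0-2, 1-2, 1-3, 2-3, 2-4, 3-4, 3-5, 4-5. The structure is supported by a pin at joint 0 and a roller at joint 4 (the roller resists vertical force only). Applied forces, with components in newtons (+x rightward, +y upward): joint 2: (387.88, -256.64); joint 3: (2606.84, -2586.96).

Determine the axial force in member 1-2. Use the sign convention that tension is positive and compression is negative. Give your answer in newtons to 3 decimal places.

N=6 nodes, M=9 members, R=3 reactions → 2N=12, M+R=12
member 0 (0-1): L=1.3483, (cx,cy)=(0.3338,0.9427)
member 1 (0-2): L=0.8370, (cx,cy)=(1.0000,0.0000)
member 2 (1-2): L=1.3286, (cx,cy)=(0.2913,-0.9566)
member 3 (1-3): L=0.7320, (cx,cy)=(0.9973,-0.0738)
member 4 (2-3): L=1.2644, (cx,cy)=(0.2713,0.9625)
member 5 (2-4): L=0.7600, (cx,cy)=(1.0000,0.0000)
member 6 (3-4): L=1.2865, (cx,cy)=(0.3241,-0.9460)
member 7 (3-5): L=0.8267, (cx,cy)=(0.9919,-0.1270)
member 8 (4-5): L=1.1828, (cx,cy)=(0.3407,0.9402)
solve A·x = −loads:
  F[0-1] = +1261.2446 N (tension)
  F[0-2] = +2573.7783 N (tension)
  F[1-2] = -1304.7556 N (compression)
  F[1-3] = +803.1813 N (tension)
  F[2-3] = +1563.4430 N (tension)
  F[2-4] = +1381.7285 N (tension)
  F[3-4] = -4262.6803 N (compression)
  F[3-5] = +0.0000 N (tension)
  F[4-5] = -0.0000 N (compression)
  Rx@0 = -2994.7200 N
  Ry@0 = -1188.9265 N
  Ry@4 = +4032.5265 N

-1304.756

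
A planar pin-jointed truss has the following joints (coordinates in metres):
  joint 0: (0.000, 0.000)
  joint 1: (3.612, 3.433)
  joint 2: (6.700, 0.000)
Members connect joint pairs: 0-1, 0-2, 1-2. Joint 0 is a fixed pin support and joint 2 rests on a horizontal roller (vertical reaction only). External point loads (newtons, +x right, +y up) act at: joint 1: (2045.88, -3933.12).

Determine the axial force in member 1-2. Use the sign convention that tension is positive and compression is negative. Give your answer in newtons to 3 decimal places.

N=3 nodes, M=3 members, R=3 reactions → 2N=6, M+R=6
member 0 (0-1): L=4.9832, (cx,cy)=(0.7248,0.6889)
member 1 (0-2): L=6.7000, (cx,cy)=(1.0000,0.0000)
member 2 (1-2): L=4.6175, (cx,cy)=(0.6688,-0.7435)
solve A·x = −loads:
  F[0-1] = -1109.6715 N (compression)
  F[0-2] = +2850.2133 N (tension)
  F[1-2] = -4261.9292 N (compression)
  Rx@0 = -2045.8800 N
  Ry@0 = +764.4729 N
  Ry@2 = +3168.6471 N

-4261.929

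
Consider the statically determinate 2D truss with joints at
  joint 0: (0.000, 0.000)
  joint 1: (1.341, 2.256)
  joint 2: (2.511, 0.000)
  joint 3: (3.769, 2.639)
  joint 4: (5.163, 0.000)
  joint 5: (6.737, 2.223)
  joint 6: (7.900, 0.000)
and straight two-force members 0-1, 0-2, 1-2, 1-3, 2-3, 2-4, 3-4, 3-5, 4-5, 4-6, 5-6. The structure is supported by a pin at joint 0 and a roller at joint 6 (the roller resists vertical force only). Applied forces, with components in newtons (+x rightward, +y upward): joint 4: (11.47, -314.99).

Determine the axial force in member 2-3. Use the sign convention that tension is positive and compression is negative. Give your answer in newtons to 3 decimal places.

N=7 nodes, M=11 members, R=3 reactions → 2N=14, M+R=14
member 0 (0-1): L=2.6245, (cx,cy)=(0.5110,0.8596)
member 1 (0-2): L=2.5110, (cx,cy)=(1.0000,0.0000)
member 2 (1-2): L=2.5413, (cx,cy)=(0.4604,-0.8877)
member 3 (1-3): L=2.4580, (cx,cy)=(0.9878,0.1558)
member 4 (2-3): L=2.9235, (cx,cy)=(0.4303,0.9027)
member 5 (2-4): L=2.6520, (cx,cy)=(1.0000,0.0000)
member 6 (3-4): L=2.9846, (cx,cy)=(0.4671,-0.8842)
member 7 (3-5): L=2.9970, (cx,cy)=(0.9903,-0.1388)
member 8 (4-5): L=2.7238, (cx,cy)=(0.5779,0.8161)
member 9 (4-6): L=2.7370, (cx,cy)=(1.0000,0.0000)
member 10 (5-6): L=2.5088, (cx,cy)=(0.4636,-0.8861)
solve A·x = −loads:
  F[0-1] = -126.9539 N (compression)
  F[0-2] = +76.3385 N (tension)
  F[1-2] = +102.9816 N (tension)
  F[1-3] = -113.6682 N (compression)
  F[2-3] = -101.2744 N (compression)
  F[2-4] = +167.3288 N (tension)
  F[3-4] = +159.9693 N (tension)
  F[3-5] = -232.8297 N (compression)
  F[4-5] = +212.6394 N (tension)
  F[4-6] = +107.6991 N (tension)
  F[5-6] = -232.3304 N (compression)
  Rx@0 = -11.4700 N
  Ry@0 = +109.1301 N
  Ry@6 = +205.8599 N

-101.274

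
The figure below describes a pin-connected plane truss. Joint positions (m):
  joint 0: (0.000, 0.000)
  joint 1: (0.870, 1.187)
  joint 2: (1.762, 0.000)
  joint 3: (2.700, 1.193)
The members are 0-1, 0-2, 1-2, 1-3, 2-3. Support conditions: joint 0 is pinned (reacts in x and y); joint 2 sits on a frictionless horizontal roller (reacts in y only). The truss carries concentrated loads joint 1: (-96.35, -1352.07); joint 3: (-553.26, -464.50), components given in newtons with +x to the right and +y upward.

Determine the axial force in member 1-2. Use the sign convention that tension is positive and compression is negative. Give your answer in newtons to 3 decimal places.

-595.402

N=4 nodes, M=5 members, R=3 reactions → 2N=8, M+R=8
member 0 (0-1): L=1.4717, (cx,cy)=(0.5912,0.8066)
member 1 (0-2): L=1.7620, (cx,cy)=(1.0000,0.0000)
member 2 (1-2): L=1.4848, (cx,cy)=(0.6008,-0.7994)
member 3 (1-3): L=1.8300, (cx,cy)=(1.0000,0.0033)
member 4 (2-3): L=1.5176, (cx,cy)=(0.6181,0.7861)
solve A·x = −loads:
  F[0-1] = -1086.9717 N (compression)
  F[0-2] = -7.0386 N (compression)
  F[1-2] = -595.4018 N (compression)
  F[1-3] = -188.5324 N (compression)
  F[2-3] = -590.0960 N (compression)
  Rx@0 = +649.6100 N
  Ry@0 = +876.7038 N
  Ry@2 = +939.8662 N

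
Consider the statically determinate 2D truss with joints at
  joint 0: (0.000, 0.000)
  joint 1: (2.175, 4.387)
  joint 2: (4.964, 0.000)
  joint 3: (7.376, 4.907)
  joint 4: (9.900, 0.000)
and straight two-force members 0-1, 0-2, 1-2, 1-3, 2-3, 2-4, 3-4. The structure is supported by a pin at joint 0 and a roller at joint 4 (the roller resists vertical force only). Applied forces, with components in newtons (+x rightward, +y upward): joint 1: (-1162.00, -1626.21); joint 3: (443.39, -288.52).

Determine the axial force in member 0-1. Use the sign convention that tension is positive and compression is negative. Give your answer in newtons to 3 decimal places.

-1827.864

N=5 nodes, M=7 members, R=3 reactions → 2N=10, M+R=10
member 0 (0-1): L=4.8966, (cx,cy)=(0.4442,0.8959)
member 1 (0-2): L=4.9640, (cx,cy)=(1.0000,0.0000)
member 2 (1-2): L=5.1985, (cx,cy)=(0.5365,-0.8439)
member 3 (1-3): L=5.2269, (cx,cy)=(0.9950,0.0995)
member 4 (2-3): L=5.4678, (cx,cy)=(0.4411,0.8974)
member 5 (2-4): L=4.9360, (cx,cy)=(1.0000,0.0000)
member 6 (3-4): L=5.5181, (cx,cy)=(0.4574,-0.8893)
solve A·x = −loads:
  F[0-1] = -1827.8637 N (compression)
  F[0-2] = +93.3061 N (tension)
  F[1-2] = +51.7367 N (tension)
  F[1-3] = +323.9341 N (tension)
  F[2-3] = -48.6500 N (compression)
  F[2-4] = +142.5239 N (tension)
  F[3-4] = -311.5922 N (compression)
  Rx@0 = +718.6100 N
  Ry@0 = +1637.6440 N
  Ry@4 = +277.0860 N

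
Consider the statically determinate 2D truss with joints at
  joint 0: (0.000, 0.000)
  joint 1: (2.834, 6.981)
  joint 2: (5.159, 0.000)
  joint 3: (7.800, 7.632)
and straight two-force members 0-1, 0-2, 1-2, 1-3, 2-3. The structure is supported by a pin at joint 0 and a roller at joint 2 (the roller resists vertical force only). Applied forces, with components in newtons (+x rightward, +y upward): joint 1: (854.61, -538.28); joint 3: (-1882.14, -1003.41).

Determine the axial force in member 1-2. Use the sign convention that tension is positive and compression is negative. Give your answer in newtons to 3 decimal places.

640.609

N=4 nodes, M=5 members, R=3 reactions → 2N=8, M+R=8
member 0 (0-1): L=7.5343, (cx,cy)=(0.3761,0.9266)
member 1 (0-2): L=5.1590, (cx,cy)=(1.0000,0.0000)
member 2 (1-2): L=7.3580, (cx,cy)=(0.3160,-0.9488)
member 3 (1-3): L=5.0085, (cx,cy)=(0.9915,0.1300)
member 4 (2-3): L=8.0760, (cx,cy)=(0.3270,0.9450)
solve A·x = −loads:
  F[0-1] = -1464.3872 N (compression)
  F[0-2] = -476.7072 N (compression)
  F[1-2] = +640.6092 N (tension)
  F[1-3] = -1621.6112 N (compression)
  F[2-3] = -838.7498 N (compression)
  Rx@0 = +1027.5300 N
  Ry@0 = +1356.8434 N
  Ry@2 = +184.8466 N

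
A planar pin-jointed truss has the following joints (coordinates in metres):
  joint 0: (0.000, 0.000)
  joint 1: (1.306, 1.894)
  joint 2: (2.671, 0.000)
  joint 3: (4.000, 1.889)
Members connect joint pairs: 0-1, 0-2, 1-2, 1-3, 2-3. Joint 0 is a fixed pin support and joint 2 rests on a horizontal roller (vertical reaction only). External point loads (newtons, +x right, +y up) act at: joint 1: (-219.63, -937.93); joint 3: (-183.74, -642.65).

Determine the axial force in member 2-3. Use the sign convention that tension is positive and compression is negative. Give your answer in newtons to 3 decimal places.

N=4 nodes, M=5 members, R=3 reactions → 2N=8, M+R=8
member 0 (0-1): L=2.3006, (cx,cy)=(0.5677,0.8233)
member 1 (0-2): L=2.6710, (cx,cy)=(1.0000,0.0000)
member 2 (1-2): L=2.3346, (cx,cy)=(0.5847,-0.8113)
member 3 (1-3): L=2.6940, (cx,cy)=(1.0000,-0.0019)
member 4 (2-3): L=2.3097, (cx,cy)=(0.5754,0.8179)
solve A·x = −loads:
  F[0-1] = -540.8383 N (compression)
  F[0-2] = -96.3512 N (compression)
  F[1-2] = -607.9136 N (compression)
  F[1-3] = +268.0448 N (tension)
  F[2-3] = -785.1554 N (compression)
  Rx@0 = +403.3700 N
  Ry@0 = +445.2477 N
  Ry@2 = +1135.3323 N

-785.155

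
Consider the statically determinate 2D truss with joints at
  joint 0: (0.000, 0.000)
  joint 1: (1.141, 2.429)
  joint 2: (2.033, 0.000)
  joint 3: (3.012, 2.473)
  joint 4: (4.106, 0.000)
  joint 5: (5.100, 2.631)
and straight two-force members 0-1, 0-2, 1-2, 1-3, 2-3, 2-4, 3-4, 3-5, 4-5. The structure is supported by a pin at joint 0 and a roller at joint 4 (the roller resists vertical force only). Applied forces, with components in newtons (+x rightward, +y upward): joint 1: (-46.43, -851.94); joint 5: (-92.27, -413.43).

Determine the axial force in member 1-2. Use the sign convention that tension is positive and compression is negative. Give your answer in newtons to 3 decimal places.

-270.161

N=6 nodes, M=9 members, R=3 reactions → 2N=12, M+R=12
member 0 (0-1): L=2.6836, (cx,cy)=(0.4252,0.9051)
member 1 (0-2): L=2.0330, (cx,cy)=(1.0000,0.0000)
member 2 (1-2): L=2.5876, (cx,cy)=(0.3447,-0.9387)
member 3 (1-3): L=1.8715, (cx,cy)=(0.9997,0.0235)
member 4 (2-3): L=2.6597, (cx,cy)=(0.3681,0.9298)
member 5 (2-4): L=2.0730, (cx,cy)=(1.0000,0.0000)
member 6 (3-4): L=2.7042, (cx,cy)=(0.4046,-0.9145)
member 7 (3-5): L=2.0940, (cx,cy)=(0.9971,0.0755)
member 8 (4-5): L=2.8125, (cx,cy)=(0.3534,0.9355)
solve A·x = −loads:
  F[0-1] = -664.7817 N (compression)
  F[0-2] = +143.9445 N (tension)
  F[1-2] = -270.1610 N (compression)
  F[1-3] = -143.1241 N (compression)
  F[2-3] = +272.7506 N (tension)
  F[2-4] = -49.5802 N (compression)
  F[3-4] = -268.1837 N (compression)
  F[3-5] = +65.9946 N (tension)
  F[4-5] = -447.2748 N (compression)
  Rx@0 = +138.7000 N
  Ry@0 = +601.7032 N
  Ry@4 = +663.6668 N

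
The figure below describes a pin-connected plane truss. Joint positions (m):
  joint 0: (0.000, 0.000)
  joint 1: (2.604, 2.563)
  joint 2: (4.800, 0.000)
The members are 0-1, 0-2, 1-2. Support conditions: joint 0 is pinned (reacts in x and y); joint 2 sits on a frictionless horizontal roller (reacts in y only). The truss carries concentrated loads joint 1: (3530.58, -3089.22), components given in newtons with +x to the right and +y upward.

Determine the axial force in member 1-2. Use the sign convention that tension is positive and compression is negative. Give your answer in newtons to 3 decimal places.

N=3 nodes, M=3 members, R=3 reactions → 2N=6, M+R=6
member 0 (0-1): L=3.6537, (cx,cy)=(0.7127,0.7015)
member 1 (0-2): L=4.8000, (cx,cy)=(1.0000,0.0000)
member 2 (1-2): L=3.3751, (cx,cy)=(0.6506,-0.7594)
solve A·x = −loads:
  F[0-1] = +672.6758 N (tension)
  F[0-2] = +3051.1672 N (tension)
  F[1-2] = -4689.4503 N (compression)
  Rx@0 = -3530.5800 N
  Ry@0 = -471.8645 N
  Ry@2 = +3561.0845 N

-4689.450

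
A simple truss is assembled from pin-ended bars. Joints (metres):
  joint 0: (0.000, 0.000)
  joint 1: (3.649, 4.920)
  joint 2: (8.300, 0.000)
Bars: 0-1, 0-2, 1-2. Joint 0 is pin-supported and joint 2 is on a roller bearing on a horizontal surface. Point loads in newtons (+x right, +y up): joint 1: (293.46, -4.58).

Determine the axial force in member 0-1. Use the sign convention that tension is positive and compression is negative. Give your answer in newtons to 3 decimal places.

N=3 nodes, M=3 members, R=3 reactions → 2N=6, M+R=6
member 0 (0-1): L=6.1255, (cx,cy)=(0.5957,0.8032)
member 1 (0-2): L=8.3000, (cx,cy)=(1.0000,0.0000)
member 2 (1-2): L=6.7704, (cx,cy)=(0.6870,-0.7267)
solve A·x = −loads:
  F[0-1] = +213.3813 N (tension)
  F[0-2] = +166.3471 N (tension)
  F[1-2] = -242.1490 N (compression)
  Rx@0 = -293.4600 N
  Ry@0 = -171.3881 N
  Ry@2 = +175.9681 N

213.381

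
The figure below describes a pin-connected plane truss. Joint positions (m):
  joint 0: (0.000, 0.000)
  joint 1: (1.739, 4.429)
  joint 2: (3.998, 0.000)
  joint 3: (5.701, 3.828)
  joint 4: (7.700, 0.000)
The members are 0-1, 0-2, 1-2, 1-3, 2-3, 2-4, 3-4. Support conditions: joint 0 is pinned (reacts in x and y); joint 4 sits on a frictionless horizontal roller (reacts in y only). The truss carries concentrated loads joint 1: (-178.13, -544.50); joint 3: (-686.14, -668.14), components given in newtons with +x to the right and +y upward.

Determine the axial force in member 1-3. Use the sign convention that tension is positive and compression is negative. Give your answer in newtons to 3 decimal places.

-527.998

N=5 nodes, M=7 members, R=3 reactions → 2N=10, M+R=10
member 0 (0-1): L=4.7582, (cx,cy)=(0.3655,0.9308)
member 1 (0-2): L=3.9980, (cx,cy)=(1.0000,0.0000)
member 2 (1-2): L=4.9718, (cx,cy)=(0.4544,-0.8908)
member 3 (1-3): L=4.0073, (cx,cy)=(0.9887,-0.1500)
member 4 (2-3): L=4.1897, (cx,cy)=(0.4065,0.9137)
member 5 (2-4): L=3.7020, (cx,cy)=(1.0000,0.0000)
member 6 (3-4): L=4.3185, (cx,cy)=(0.4629,-0.8864)
solve A·x = −loads:
  F[0-1] = -1115.7393 N (compression)
  F[0-2] = -456.4932 N (compression)
  F[1-2] = +643.4979 N (tension)
  F[1-3] = -527.9981 N (compression)
  F[2-3] = -627.4077 N (compression)
  F[2-4] = +90.9091 N (tension)
  F[3-4] = -196.3944 N (compression)
  Rx@0 = +864.2700 N
  Ry@0 = +1038.5530 N
  Ry@4 = +174.0870 N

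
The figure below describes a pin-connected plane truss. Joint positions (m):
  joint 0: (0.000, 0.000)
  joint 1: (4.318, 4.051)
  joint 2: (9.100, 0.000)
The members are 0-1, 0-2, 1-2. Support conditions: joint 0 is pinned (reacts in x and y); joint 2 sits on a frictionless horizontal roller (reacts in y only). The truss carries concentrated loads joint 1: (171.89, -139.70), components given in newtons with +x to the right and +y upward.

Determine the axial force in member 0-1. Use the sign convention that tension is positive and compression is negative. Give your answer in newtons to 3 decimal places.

N=3 nodes, M=3 members, R=3 reactions → 2N=6, M+R=6
member 0 (0-1): L=5.9208, (cx,cy)=(0.7293,0.6842)
member 1 (0-2): L=9.1000, (cx,cy)=(1.0000,0.0000)
member 2 (1-2): L=6.2672, (cx,cy)=(0.7630,-0.6464)
solve A·x = −loads:
  F[0-1] = +4.5422 N (tension)
  F[0-2] = +168.5774 N (tension)
  F[1-2] = -220.9353 N (compression)
  Rx@0 = -171.8900 N
  Ry@0 = -3.1078 N
  Ry@2 = +142.8078 N

4.542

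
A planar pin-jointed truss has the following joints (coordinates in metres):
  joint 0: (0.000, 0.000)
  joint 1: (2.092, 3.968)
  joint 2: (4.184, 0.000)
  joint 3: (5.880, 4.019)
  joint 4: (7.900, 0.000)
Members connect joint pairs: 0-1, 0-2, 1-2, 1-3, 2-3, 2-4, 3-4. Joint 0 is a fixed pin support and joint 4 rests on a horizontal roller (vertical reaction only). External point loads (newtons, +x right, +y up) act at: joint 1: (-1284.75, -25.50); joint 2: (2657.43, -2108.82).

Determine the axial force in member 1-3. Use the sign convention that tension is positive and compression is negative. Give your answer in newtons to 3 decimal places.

N=5 nodes, M=7 members, R=3 reactions → 2N=10, M+R=10
member 0 (0-1): L=4.4857, (cx,cy)=(0.4664,0.8846)
member 1 (0-2): L=4.1840, (cx,cy)=(1.0000,0.0000)
member 2 (1-2): L=4.4857, (cx,cy)=(0.4664,-0.8846)
member 3 (1-3): L=3.7883, (cx,cy)=(0.9999,0.0135)
member 4 (2-3): L=4.3622, (cx,cy)=(0.3888,0.9213)
member 5 (2-4): L=3.7160, (cx,cy)=(1.0000,0.0000)
member 6 (3-4): L=4.4981, (cx,cy)=(0.4491,-0.8935)
solve A·x = −loads:
  F[0-1] = -1872.0508 N (compression)
  F[0-2] = +2245.7504 N (tension)
  F[1-2] = +1836.4541 N (tension)
  F[1-3] = -444.8298 N (compression)
  F[2-3] = +525.6700 N (tension)
  F[2-4] = +240.4117 N (tension)
  F[3-4] = -535.3427 N (compression)
  Rx@0 = -1372.6800 N
  Ry@0 = +1655.9958 N
  Ry@4 = +478.3242 N

-444.830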